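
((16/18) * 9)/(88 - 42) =4/23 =0.17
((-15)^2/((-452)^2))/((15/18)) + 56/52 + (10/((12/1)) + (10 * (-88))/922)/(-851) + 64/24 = 1951096510369/520979592536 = 3.75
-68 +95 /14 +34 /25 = -59.85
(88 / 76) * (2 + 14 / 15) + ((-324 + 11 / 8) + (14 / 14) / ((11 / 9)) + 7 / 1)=-7810171 / 25080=-311.41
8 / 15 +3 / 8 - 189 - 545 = -87971 / 120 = -733.09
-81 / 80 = -1.01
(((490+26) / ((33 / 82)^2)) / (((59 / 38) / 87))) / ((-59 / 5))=-6372469280 / 421201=-15129.28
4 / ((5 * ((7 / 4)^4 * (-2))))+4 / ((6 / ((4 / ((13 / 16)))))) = 1516672 / 468195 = 3.24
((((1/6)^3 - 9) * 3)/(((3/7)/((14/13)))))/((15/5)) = -95207/4212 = -22.60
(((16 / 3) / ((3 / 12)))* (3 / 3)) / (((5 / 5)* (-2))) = -32 / 3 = -10.67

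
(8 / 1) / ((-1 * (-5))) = 8 / 5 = 1.60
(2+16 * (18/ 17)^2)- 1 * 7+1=4028/ 289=13.94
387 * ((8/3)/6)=172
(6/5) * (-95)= -114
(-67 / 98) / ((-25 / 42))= 201 / 175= 1.15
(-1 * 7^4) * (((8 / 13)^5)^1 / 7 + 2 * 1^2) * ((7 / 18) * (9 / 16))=-6279659435 / 5940688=-1057.06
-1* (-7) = 7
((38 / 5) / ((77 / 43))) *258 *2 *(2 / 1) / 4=421572 / 385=1094.99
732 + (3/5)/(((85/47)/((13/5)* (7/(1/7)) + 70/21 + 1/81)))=44487244/57375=775.38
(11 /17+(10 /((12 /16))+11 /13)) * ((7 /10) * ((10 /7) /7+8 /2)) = 202498 /4641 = 43.63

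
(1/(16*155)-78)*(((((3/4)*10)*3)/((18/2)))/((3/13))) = -2514707/2976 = -845.00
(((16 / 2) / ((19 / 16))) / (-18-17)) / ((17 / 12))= -1536 / 11305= -0.14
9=9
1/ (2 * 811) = 1/ 1622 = 0.00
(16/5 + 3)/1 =31/5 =6.20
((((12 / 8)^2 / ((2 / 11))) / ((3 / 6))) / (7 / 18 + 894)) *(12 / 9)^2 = 792 / 16099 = 0.05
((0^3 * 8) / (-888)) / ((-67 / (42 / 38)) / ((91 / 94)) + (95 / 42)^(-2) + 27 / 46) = 0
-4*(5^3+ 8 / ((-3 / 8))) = -1244 / 3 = -414.67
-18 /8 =-2.25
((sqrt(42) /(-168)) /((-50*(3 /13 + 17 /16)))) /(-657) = -13*sqrt(42) /92784825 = -0.00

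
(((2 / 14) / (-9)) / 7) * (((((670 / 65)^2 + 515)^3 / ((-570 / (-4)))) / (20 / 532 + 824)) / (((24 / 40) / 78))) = -171455903779892 / 284848192447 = -601.92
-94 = -94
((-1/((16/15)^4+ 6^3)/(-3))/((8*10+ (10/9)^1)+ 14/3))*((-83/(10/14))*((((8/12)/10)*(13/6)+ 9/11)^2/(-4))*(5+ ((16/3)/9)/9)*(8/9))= 3247805335495/1498214656357056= 0.00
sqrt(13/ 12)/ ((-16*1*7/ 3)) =-sqrt(39)/ 224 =-0.03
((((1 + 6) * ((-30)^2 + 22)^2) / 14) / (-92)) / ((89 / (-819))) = 174054699 / 4094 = 42514.58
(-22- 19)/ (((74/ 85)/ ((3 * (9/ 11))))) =-94095/ 814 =-115.60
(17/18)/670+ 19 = 229157/12060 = 19.00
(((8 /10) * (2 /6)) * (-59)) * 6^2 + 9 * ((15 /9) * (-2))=-2982 /5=-596.40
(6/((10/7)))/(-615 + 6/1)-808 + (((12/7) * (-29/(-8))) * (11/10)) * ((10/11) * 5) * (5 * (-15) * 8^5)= -77507380127/1015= -76361950.86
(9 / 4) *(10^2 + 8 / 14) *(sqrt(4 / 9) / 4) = 264 / 7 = 37.71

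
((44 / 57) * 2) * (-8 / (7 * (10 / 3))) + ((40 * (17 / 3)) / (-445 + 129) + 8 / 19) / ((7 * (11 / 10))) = -984364 / 1733655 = -0.57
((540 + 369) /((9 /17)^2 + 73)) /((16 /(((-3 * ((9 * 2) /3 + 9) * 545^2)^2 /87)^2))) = 3269191547889442085018617.00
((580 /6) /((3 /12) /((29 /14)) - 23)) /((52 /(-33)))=46255 /17251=2.68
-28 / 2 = -14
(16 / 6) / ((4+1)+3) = 1 / 3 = 0.33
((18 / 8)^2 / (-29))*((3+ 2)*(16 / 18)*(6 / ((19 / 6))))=-1.47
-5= -5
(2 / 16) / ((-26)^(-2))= 169 / 2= 84.50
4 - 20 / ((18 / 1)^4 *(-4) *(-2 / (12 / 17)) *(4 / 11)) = 4758857 / 1189728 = 4.00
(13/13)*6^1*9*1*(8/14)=216/7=30.86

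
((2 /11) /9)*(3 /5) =2 /165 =0.01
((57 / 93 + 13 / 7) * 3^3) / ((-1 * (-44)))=3618 / 2387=1.52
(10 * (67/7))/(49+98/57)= 38190/20237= 1.89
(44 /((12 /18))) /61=66 /61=1.08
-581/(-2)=581/2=290.50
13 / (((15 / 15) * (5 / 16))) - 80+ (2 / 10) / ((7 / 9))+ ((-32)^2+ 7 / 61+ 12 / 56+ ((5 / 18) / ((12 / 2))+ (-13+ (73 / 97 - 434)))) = 2415489233 / 4473252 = 539.99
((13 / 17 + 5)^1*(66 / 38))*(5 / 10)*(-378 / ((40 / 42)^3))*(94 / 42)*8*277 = -1754640060327 / 161500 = -10864644.34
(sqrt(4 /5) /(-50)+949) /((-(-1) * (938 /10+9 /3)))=4745 /484-sqrt(5) /12100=9.80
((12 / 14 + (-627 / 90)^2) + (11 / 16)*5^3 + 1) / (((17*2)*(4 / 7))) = 3435493 / 489600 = 7.02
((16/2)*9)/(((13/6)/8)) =3456/13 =265.85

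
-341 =-341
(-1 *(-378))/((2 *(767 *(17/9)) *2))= 1701/26078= 0.07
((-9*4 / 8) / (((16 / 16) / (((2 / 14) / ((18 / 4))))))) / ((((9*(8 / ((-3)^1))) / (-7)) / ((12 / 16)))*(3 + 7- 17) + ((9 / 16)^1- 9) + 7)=16 / 3745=0.00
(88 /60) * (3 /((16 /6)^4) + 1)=47729 /30720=1.55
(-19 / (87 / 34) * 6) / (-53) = 1292 / 1537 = 0.84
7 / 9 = 0.78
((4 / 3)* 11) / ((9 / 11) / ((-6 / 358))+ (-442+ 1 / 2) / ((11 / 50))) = -121 / 16959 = -0.01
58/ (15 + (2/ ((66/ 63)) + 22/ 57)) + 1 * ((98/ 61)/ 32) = 9006143/ 2645936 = 3.40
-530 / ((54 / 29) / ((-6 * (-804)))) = -4119160 / 3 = -1373053.33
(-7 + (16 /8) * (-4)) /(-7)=15 /7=2.14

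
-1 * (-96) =96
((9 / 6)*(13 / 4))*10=195 / 4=48.75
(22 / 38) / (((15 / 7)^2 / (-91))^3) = -975225620369 / 216421875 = -4506.13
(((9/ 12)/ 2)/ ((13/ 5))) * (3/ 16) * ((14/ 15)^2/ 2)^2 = 2401/ 468000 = 0.01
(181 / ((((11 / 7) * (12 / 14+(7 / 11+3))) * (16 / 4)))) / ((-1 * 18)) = -0.36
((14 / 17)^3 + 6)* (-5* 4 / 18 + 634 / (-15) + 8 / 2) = -57097384 / 221085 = -258.26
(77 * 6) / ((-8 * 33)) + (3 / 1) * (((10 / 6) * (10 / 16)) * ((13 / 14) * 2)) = 227 / 56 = 4.05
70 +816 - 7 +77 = 956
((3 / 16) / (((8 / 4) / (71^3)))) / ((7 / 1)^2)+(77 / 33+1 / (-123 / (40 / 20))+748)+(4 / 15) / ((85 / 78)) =39216946677 / 27322400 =1435.34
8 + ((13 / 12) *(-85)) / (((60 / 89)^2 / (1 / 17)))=-3.92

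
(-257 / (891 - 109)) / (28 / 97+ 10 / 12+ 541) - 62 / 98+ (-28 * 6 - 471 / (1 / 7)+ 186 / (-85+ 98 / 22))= -9286850718185884 / 2677913685055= -3467.94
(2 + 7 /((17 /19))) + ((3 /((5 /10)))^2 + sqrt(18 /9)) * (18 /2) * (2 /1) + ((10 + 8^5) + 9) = 18 * sqrt(2) + 568562 /17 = 33470.28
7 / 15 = 0.47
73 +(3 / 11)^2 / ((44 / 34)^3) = 94098001 / 1288408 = 73.03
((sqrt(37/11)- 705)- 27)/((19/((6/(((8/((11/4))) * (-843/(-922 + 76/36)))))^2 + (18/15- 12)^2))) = -303890336321821/64811188800 + 4981808792161 * sqrt(407)/8555076921600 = -4677.11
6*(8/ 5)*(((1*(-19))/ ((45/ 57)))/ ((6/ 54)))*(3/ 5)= -155952/ 125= -1247.62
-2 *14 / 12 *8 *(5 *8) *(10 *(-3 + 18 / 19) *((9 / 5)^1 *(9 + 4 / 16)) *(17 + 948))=4678783200 / 19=246251747.37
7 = 7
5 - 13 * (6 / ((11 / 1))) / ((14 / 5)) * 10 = -1565 / 77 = -20.32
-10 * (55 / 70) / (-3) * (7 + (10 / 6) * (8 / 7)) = 10285 / 441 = 23.32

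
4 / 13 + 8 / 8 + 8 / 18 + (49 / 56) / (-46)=74621 / 43056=1.73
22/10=2.20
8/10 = 4/5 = 0.80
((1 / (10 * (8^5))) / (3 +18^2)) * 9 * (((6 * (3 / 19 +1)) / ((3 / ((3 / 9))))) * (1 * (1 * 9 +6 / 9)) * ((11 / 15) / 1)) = 3509 / 7634534400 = 0.00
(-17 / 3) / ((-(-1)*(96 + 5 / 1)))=-17 / 303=-0.06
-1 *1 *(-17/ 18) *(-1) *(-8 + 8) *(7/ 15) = 0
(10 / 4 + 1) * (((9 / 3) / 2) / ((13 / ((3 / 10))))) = 63 / 520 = 0.12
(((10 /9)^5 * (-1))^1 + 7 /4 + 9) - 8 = 249539 /236196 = 1.06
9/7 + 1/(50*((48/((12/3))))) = 5407/4200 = 1.29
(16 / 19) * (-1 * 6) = -96 / 19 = -5.05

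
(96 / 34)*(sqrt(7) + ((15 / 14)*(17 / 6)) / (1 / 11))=48*sqrt(7) / 17 + 660 / 7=101.76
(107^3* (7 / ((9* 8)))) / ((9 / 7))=60027107 / 648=92634.42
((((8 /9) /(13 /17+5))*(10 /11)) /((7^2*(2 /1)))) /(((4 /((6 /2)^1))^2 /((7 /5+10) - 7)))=17 /4802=0.00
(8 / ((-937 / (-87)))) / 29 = 24 / 937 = 0.03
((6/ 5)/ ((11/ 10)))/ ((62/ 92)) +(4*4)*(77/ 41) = 442744/ 13981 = 31.67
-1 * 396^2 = -156816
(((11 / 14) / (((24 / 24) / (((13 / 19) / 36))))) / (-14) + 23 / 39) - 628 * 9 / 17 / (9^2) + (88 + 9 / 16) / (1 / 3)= 3883828985 / 14814072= 262.17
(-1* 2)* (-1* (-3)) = -6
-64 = -64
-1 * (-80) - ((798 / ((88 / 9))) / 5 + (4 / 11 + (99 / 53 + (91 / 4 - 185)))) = 652073 / 2915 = 223.70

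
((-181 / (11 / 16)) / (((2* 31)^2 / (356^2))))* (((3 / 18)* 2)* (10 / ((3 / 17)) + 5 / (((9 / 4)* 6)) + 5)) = -153692747200 / 856251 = -179494.97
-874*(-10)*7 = 61180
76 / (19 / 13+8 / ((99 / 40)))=97812 / 6041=16.19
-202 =-202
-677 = -677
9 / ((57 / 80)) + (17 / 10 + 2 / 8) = 5541 / 380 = 14.58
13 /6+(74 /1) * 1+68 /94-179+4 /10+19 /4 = -273427 /2820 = -96.96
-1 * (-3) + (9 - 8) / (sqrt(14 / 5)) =sqrt(70) / 14 + 3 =3.60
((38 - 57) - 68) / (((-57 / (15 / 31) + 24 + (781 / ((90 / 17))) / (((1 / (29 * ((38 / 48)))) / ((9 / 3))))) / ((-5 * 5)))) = 1566000 / 7248091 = 0.22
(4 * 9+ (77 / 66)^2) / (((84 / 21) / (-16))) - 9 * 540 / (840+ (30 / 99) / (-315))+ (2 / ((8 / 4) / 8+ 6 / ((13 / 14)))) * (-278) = -238.07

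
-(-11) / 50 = 0.22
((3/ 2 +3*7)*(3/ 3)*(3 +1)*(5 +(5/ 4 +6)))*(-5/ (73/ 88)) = -485100/ 73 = -6645.21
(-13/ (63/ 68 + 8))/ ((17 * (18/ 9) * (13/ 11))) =-22/ 607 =-0.04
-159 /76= -2.09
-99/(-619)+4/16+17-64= -115357/2476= -46.59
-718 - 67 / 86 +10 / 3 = -184585 / 258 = -715.45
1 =1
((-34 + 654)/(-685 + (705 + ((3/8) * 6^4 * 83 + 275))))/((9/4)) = 2480/365697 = 0.01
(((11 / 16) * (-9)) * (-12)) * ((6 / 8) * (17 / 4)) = 15147 / 64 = 236.67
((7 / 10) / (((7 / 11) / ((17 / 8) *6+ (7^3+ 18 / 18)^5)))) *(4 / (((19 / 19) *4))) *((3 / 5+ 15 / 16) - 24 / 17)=36244407095621307 / 54400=666257483375.39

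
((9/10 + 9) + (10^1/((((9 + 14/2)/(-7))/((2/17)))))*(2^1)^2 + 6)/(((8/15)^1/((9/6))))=21177/544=38.93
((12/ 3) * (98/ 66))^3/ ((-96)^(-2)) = 7710244864/ 3993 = 1930940.36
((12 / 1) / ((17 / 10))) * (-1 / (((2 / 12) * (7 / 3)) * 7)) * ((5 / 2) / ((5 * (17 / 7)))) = -1080 / 2023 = -0.53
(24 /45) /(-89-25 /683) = -1366 /228045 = -0.01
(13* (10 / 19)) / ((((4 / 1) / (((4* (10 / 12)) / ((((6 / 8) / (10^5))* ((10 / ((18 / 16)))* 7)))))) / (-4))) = -6500000 / 133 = -48872.18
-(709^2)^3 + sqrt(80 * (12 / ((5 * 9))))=-127021550911887241 + 8 * sqrt(3) / 3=-127021550911887236.38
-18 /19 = -0.95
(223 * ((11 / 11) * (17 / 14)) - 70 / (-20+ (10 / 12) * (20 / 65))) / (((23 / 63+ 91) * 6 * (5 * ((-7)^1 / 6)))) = -380223 / 4432120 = -0.09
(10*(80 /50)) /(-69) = -16 /69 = -0.23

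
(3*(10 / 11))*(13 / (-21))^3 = -21970 / 33957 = -0.65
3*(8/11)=2.18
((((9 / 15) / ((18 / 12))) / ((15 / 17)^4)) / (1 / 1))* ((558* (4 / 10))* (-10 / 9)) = -41426416 / 253125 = -163.66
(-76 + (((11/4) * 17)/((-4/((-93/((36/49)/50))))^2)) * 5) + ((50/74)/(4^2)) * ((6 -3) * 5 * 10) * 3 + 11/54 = 149668398841177/255744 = 585227410.38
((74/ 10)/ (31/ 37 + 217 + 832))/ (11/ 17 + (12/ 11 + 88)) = 256003/ 3259205820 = 0.00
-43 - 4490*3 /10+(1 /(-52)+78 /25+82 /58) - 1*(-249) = -42845501 /37700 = -1136.49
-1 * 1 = -1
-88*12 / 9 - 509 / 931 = -329239 / 2793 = -117.88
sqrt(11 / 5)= sqrt(55) / 5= 1.48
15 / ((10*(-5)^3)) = -3 / 250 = -0.01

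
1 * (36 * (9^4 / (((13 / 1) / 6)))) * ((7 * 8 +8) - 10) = 76527504 / 13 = 5886731.08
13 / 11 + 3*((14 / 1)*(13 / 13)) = 475 / 11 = 43.18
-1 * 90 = -90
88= 88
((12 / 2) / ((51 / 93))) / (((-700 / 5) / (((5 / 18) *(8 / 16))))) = -0.01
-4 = -4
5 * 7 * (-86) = -3010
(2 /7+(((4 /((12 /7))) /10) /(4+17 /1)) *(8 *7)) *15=286 /21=13.62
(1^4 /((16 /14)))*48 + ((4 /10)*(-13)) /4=407 /10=40.70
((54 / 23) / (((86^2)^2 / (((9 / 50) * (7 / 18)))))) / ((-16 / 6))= -567 / 503247507200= -0.00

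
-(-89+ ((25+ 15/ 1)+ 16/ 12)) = 143/ 3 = 47.67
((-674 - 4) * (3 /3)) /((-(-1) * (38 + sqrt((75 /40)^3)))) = -13191168 /735953 + 162720 * sqrt(30) /735953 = -16.71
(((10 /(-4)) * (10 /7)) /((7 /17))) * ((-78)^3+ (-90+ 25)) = 201712225 /49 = 4116576.02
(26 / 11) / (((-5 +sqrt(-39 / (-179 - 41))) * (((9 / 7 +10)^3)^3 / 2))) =-209838756400 / 654509565661078640059 - 4196775128 * sqrt(2145) / 7199605222271865040649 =-0.00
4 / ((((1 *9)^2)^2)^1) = 4 / 6561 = 0.00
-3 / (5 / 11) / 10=-33 / 50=-0.66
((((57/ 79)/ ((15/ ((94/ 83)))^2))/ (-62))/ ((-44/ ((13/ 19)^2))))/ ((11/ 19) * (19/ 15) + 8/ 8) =28717/ 70521452980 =0.00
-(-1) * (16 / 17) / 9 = 16 / 153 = 0.10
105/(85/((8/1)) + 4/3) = 360/41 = 8.78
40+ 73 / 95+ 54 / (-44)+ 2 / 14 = 580577 / 14630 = 39.68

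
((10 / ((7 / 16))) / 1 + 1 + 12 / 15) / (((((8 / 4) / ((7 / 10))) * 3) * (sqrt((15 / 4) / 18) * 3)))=2.10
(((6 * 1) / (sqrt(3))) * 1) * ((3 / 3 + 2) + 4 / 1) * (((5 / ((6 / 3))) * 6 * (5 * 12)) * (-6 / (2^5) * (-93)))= 439425 * sqrt(3) / 2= 380553.21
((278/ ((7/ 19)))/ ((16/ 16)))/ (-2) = -2641/ 7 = -377.29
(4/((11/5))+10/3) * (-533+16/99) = -8967670/3267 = -2744.93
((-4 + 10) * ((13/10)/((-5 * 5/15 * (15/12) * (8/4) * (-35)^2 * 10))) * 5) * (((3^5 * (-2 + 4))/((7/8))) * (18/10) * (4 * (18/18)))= -16376256/5359375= -3.06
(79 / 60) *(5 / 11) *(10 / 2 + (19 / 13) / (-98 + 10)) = 2.98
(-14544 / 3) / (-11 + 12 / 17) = 82416 / 175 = 470.95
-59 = -59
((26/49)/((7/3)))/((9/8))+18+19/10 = 206851/10290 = 20.10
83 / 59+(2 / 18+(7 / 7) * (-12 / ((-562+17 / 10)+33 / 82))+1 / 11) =1092947123 / 670424139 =1.63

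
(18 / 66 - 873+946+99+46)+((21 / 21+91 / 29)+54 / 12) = 144769 / 638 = 226.91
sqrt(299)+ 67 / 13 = 22.45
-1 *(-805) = 805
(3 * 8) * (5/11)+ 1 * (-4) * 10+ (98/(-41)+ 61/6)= -21.31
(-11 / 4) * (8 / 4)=-11 / 2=-5.50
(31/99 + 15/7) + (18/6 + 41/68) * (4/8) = 401257/94248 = 4.26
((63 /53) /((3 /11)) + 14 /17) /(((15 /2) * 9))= 9338 /121635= 0.08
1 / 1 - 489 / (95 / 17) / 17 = -394 / 95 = -4.15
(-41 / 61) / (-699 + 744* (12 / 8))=-41 / 25437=-0.00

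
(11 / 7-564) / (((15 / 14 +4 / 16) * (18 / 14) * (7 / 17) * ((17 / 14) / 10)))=-2204720 / 333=-6620.78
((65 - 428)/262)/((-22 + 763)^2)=-121/47953074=-0.00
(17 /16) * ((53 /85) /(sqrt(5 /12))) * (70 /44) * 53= 19663 * sqrt(15) /880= 86.54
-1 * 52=-52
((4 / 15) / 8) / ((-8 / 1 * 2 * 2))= -1 / 960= -0.00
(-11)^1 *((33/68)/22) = -33/136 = -0.24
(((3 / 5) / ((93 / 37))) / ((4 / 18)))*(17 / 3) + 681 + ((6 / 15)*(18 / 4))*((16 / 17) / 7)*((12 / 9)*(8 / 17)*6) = 431464323 / 627130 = 688.00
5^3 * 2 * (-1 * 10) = -2500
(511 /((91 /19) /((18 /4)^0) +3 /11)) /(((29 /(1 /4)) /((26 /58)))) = 1388387 /3559112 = 0.39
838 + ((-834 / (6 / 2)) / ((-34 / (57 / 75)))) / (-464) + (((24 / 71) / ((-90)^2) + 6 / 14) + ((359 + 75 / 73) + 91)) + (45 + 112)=279415911075869 / 193174556400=1446.44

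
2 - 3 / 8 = 13 / 8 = 1.62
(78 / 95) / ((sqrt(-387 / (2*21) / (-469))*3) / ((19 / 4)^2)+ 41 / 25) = 27697259310 / 55316355391- 2394000*sqrt(17286) / 55316355391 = 0.50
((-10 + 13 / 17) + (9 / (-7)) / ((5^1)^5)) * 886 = -8182.84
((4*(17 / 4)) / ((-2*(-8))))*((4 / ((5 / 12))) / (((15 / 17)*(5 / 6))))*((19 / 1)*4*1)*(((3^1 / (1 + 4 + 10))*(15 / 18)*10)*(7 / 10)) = 153748 / 125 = 1229.98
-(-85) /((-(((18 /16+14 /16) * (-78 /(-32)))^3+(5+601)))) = -43520 /369591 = -0.12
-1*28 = -28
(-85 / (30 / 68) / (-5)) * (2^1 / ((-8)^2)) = 289 / 240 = 1.20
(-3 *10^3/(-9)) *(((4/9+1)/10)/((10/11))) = 1430/27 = 52.96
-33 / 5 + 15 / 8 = -189 / 40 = -4.72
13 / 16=0.81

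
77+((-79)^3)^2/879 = 276550083.28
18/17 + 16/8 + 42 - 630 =-9944/17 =-584.94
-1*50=-50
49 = 49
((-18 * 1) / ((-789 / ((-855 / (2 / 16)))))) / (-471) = 13680 / 41291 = 0.33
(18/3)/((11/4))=24/11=2.18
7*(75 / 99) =175 / 33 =5.30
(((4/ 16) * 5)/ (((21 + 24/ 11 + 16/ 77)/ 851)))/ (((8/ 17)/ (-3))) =-16709385/ 57632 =-289.93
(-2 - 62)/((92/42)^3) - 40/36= -788462/109503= -7.20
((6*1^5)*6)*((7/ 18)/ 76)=7/ 38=0.18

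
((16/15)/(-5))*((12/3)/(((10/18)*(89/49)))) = -9408/11125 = -0.85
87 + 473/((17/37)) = 1116.47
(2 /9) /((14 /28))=4 /9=0.44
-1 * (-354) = 354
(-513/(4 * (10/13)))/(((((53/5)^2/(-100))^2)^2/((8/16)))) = -52.30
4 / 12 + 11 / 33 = 2 / 3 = 0.67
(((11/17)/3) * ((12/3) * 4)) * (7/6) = 616/153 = 4.03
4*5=20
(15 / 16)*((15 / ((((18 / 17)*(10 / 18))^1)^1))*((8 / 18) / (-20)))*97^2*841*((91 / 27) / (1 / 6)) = -12241363043 / 144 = -85009465.58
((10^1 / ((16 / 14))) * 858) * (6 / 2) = 45045 / 2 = 22522.50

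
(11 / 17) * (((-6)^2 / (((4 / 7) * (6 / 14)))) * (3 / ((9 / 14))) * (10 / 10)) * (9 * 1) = 67914 / 17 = 3994.94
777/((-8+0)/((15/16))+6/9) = -11655/118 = -98.77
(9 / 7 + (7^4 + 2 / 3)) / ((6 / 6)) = 50462 / 21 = 2402.95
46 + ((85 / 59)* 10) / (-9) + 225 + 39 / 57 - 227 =43.08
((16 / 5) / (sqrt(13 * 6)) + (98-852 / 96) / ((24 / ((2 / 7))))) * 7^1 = 56 * sqrt(78) / 195 + 713 / 96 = 9.96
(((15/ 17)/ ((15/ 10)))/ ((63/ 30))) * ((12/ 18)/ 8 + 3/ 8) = 275/ 2142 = 0.13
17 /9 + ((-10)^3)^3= -8999999983 /9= -999999998.11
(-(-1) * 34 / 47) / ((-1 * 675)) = -34 / 31725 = -0.00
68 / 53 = 1.28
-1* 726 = -726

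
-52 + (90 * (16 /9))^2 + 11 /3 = 76655 /3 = 25551.67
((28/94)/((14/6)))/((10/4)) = 12/235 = 0.05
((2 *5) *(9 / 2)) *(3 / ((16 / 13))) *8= 877.50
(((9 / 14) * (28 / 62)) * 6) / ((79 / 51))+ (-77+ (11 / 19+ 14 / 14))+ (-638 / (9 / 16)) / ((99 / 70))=-876.27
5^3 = 125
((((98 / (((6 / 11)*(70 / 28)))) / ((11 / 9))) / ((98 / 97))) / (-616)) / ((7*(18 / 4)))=-97 / 32340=-0.00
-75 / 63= -25 / 21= -1.19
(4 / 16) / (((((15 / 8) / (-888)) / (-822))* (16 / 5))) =30414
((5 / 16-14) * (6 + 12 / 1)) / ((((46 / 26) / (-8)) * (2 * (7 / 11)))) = 281853 / 322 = 875.32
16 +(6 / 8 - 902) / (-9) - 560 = -15979 / 36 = -443.86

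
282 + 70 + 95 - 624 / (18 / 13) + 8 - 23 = -56 / 3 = -18.67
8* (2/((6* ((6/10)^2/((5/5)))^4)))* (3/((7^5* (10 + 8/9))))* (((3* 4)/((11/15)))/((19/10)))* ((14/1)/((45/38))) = 250000000/943427331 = 0.26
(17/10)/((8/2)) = 17/40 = 0.42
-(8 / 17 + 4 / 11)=-156 / 187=-0.83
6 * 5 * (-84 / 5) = -504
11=11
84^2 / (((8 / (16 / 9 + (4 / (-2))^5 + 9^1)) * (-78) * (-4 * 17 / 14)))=-65513 / 1326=-49.41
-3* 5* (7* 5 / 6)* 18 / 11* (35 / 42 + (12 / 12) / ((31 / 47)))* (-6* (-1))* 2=-1376550 / 341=-4036.80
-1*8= -8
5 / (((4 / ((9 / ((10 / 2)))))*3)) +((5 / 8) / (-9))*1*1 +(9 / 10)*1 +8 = 3449 / 360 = 9.58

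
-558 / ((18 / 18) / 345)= -192510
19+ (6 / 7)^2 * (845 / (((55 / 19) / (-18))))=-2070487 / 539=-3841.35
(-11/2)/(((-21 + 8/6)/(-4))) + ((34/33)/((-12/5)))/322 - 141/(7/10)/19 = -837739829/71470476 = -11.72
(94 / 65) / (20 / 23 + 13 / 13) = 2162 / 2795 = 0.77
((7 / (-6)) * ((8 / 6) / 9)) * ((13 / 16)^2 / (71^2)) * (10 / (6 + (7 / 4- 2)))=-5915 / 150262128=-0.00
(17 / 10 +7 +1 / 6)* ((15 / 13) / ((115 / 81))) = 10773 / 1495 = 7.21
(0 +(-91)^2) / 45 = 184.02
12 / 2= 6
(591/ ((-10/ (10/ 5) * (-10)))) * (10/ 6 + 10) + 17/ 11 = 15339/ 110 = 139.45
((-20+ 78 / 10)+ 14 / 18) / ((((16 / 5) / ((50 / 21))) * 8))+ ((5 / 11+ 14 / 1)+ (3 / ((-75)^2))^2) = 348030085517 / 25987500000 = 13.39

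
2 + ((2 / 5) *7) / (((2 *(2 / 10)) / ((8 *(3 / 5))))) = 178 / 5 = 35.60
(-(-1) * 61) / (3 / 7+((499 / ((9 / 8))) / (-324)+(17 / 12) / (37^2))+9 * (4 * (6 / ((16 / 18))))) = 1704585708 / 6764148397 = 0.25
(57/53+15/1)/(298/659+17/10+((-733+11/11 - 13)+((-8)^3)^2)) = 5614680/91299580429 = 0.00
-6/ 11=-0.55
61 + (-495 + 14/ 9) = -3892/ 9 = -432.44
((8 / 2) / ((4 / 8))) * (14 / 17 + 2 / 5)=832 / 85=9.79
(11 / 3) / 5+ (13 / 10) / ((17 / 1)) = 413 / 510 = 0.81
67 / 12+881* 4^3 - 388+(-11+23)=672163 / 12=56013.58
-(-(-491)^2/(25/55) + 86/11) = 29170371/55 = 530370.38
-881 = -881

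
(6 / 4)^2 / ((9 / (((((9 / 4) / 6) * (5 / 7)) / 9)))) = 5 / 672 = 0.01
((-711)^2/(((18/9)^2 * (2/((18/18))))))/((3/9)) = 1516563/8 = 189570.38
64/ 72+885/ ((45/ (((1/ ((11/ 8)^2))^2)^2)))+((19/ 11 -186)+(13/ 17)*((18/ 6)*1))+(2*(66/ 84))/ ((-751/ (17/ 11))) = -30957455610231851/ 172413349524801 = -179.55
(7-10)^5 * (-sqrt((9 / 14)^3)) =6561 * sqrt(14) / 196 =125.25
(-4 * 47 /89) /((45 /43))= -8084 /4005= -2.02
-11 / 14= -0.79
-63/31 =-2.03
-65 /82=-0.79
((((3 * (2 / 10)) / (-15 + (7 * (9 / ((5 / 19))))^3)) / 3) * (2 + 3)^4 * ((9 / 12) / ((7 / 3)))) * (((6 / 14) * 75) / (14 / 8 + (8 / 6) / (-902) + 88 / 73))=0.00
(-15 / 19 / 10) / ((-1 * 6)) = 1 / 76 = 0.01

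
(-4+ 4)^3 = 0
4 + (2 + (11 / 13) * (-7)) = 1 / 13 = 0.08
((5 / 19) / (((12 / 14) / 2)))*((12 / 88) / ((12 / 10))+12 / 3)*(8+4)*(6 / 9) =12670 / 627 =20.21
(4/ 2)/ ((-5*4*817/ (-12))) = 0.00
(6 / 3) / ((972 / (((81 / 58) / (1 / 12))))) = 1 / 29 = 0.03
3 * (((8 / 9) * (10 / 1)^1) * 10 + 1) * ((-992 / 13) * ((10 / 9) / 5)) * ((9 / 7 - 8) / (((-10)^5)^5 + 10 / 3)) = -37718816 / 12284999999999999999999995905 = -0.00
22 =22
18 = 18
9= 9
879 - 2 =877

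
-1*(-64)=64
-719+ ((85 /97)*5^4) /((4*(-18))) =-5074621 /6984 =-726.61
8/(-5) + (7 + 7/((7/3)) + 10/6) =151/15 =10.07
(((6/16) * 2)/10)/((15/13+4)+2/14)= 273/19280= 0.01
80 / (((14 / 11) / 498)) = 219120 / 7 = 31302.86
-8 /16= -1 /2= -0.50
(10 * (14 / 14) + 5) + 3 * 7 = 36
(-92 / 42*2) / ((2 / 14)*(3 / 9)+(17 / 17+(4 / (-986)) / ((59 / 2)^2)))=-78942118 / 18877379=-4.18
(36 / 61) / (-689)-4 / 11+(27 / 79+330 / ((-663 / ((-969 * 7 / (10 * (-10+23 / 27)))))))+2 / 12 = -104726173811 / 2848809678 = -36.76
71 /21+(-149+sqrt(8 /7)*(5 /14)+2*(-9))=-3436 /21+5*sqrt(14) /49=-163.24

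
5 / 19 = 0.26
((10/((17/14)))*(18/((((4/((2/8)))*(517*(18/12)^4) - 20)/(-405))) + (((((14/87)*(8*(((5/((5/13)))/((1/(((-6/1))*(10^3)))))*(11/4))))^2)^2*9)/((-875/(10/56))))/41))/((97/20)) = -885255873179598176847917810652000/2001541513176553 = -442287040939085969.84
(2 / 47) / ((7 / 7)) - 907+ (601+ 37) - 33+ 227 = -74.96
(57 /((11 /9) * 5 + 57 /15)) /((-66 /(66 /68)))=-2565 /30328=-0.08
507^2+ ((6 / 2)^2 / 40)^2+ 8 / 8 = 411280081 / 1600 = 257050.05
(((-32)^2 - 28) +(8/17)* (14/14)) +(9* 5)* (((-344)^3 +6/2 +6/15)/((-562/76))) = 1183374128182/4777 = 247723284.11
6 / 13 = 0.46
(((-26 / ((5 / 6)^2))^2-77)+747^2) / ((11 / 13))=4544586748 / 6875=661030.80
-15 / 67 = -0.22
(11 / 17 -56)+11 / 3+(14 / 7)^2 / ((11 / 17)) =-25528 / 561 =-45.50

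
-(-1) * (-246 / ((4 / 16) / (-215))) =211560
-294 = -294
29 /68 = 0.43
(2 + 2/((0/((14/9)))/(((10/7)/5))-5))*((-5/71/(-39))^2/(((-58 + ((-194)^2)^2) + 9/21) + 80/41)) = 11480/3116984989842165429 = 0.00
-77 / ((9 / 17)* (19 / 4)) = -5236 / 171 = -30.62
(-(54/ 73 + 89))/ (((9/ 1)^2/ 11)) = -72061/ 5913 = -12.19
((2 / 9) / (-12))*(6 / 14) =-1 / 126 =-0.01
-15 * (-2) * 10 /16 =75 /4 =18.75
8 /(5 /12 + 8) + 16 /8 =298 /101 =2.95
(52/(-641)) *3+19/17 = 0.87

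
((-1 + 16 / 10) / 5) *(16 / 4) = 12 / 25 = 0.48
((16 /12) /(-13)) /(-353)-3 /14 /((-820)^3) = 30876649301 /106269565584000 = 0.00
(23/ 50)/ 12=23/ 600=0.04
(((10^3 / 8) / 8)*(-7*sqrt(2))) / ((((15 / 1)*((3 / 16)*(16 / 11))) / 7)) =-13475*sqrt(2) / 72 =-264.67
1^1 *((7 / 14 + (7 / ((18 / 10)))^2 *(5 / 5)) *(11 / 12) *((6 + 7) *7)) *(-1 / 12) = -2533531 / 23328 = -108.60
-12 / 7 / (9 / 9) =-12 / 7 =-1.71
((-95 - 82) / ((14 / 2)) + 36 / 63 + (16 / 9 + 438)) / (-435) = -26149 / 27405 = -0.95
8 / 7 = 1.14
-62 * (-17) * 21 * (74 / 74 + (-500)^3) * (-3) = 8300249933598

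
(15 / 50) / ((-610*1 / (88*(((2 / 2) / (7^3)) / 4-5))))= 226347 / 1046150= 0.22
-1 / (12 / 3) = -1 / 4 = -0.25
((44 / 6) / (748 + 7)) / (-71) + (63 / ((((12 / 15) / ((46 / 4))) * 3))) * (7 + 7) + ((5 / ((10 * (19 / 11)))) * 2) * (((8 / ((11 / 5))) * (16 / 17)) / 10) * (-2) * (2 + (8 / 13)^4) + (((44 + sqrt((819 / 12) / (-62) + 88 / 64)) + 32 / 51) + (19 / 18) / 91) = 4270.56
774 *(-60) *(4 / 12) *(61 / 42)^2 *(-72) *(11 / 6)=211203960 / 49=4310284.90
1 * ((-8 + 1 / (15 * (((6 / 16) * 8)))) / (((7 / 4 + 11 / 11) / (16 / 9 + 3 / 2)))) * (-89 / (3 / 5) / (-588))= -1885109 / 785862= -2.40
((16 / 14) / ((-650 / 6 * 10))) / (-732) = 1 / 693875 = 0.00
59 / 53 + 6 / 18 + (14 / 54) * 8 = 5038 / 1431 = 3.52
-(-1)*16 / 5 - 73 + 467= 1986 / 5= 397.20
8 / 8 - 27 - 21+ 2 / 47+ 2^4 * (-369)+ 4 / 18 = -2517161 / 423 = -5950.74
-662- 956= -1618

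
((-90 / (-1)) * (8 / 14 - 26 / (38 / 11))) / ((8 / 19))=-41625 / 28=-1486.61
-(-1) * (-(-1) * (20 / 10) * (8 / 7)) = 16 / 7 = 2.29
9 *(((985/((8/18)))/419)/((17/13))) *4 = 1037205/7123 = 145.61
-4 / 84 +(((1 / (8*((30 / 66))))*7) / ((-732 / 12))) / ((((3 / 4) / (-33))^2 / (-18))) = 7043347 / 6405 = 1099.66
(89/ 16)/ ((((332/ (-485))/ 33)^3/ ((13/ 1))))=-4743516268544625/ 585509888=-8101513.51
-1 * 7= -7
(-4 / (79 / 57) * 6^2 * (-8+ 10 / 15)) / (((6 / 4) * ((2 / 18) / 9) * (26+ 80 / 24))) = 110808 / 79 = 1402.63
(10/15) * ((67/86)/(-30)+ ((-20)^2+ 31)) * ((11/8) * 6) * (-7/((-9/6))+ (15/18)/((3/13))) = 1822425407/92880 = 19621.29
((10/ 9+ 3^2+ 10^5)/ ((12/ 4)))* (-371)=-333933761/ 27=-12367917.07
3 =3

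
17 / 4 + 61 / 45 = 1009 / 180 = 5.61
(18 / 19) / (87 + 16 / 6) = 54 / 5111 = 0.01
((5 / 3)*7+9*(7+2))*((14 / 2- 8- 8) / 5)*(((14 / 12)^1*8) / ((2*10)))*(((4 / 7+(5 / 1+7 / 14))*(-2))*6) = 28356 / 5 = 5671.20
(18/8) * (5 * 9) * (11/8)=139.22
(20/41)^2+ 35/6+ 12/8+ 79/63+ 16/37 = 36275425/3918411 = 9.26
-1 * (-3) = 3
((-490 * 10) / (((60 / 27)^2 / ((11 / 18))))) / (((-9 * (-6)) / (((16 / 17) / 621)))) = -539 / 31671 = -0.02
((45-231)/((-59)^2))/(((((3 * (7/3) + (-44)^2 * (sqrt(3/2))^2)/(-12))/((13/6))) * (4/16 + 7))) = 19344/293862539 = 0.00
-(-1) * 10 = 10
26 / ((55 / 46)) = 1196 / 55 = 21.75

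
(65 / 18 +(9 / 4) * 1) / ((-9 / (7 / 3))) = -1477 / 972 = -1.52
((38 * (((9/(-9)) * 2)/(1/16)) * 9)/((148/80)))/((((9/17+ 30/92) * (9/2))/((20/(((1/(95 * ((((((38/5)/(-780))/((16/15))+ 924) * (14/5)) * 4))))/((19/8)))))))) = -23091204474101120/321789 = -71758837232.16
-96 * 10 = -960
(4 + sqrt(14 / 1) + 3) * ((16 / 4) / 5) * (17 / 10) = 34 * sqrt(14) / 25 + 238 / 25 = 14.61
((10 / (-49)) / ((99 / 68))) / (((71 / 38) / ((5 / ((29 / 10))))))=-1292000 / 9988209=-0.13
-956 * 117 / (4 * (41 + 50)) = -307.29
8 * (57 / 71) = 456 / 71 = 6.42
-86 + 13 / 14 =-1191 / 14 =-85.07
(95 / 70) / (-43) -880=-880.03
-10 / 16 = -0.62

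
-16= -16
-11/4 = -2.75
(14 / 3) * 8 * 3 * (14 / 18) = 784 / 9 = 87.11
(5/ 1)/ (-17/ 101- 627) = -505/ 63344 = -0.01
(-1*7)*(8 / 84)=-2 / 3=-0.67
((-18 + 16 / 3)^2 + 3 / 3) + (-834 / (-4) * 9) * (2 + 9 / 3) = 171791 / 18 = 9543.94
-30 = -30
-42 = -42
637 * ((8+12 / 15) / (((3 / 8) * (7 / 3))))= 32032 / 5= 6406.40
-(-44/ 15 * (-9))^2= -17424/ 25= -696.96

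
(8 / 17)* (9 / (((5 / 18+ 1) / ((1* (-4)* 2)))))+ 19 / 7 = -65147 / 2737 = -23.80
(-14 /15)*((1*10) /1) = -28 /3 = -9.33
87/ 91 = 0.96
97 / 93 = 1.04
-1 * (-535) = 535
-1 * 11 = -11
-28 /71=-0.39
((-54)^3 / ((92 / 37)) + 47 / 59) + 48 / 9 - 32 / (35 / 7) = -1289045167 / 20355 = -63328.18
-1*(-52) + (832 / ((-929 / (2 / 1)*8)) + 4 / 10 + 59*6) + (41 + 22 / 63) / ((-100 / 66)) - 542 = -31821983 / 195090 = -163.11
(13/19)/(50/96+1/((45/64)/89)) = 9360/1738709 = 0.01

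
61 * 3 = 183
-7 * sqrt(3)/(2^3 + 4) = -7 * sqrt(3)/12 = -1.01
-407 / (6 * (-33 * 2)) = 1.03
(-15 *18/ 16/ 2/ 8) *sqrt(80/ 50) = -1.33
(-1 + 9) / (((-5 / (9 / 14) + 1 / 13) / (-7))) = 6552 / 901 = 7.27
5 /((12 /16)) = 20 /3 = 6.67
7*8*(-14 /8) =-98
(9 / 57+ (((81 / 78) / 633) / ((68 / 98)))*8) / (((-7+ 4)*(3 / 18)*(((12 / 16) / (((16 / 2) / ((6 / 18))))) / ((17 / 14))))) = -5012832 / 364819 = -13.74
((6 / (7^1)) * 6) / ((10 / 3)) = 54 / 35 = 1.54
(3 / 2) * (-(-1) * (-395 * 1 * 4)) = -2370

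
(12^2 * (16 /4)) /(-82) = -288 /41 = -7.02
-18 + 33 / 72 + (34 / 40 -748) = -91763 / 120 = -764.69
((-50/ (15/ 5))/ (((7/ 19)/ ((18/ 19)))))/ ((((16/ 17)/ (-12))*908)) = 3825/ 6356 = 0.60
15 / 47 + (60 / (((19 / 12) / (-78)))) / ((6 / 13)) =-6403.89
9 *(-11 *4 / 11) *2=-72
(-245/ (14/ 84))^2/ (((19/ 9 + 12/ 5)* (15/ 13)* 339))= 4013100/ 3277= 1224.63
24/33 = 8/11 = 0.73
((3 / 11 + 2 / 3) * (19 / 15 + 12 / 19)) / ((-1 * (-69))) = 16771 / 648945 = 0.03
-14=-14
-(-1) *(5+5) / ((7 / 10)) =100 / 7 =14.29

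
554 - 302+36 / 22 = 2790 / 11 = 253.64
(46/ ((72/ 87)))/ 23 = 29/ 12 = 2.42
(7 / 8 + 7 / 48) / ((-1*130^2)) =-49 / 811200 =-0.00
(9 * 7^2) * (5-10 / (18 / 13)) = -980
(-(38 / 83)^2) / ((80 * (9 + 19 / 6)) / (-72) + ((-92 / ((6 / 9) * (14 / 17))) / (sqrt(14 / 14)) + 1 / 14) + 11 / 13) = 1013688 / 871327609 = 0.00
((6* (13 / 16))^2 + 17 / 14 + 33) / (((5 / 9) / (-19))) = -888345 / 448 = -1982.91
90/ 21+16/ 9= 382/ 63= 6.06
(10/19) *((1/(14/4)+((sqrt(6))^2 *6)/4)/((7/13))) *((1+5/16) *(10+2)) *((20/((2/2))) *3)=1140750/133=8577.07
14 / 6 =7 / 3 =2.33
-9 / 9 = -1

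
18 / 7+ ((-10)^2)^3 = 7000018 / 7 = 1000002.57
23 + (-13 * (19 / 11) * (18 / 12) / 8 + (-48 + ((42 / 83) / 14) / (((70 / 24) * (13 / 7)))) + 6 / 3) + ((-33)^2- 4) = 1004398881 / 949520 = 1057.80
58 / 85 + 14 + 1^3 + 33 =4138 / 85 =48.68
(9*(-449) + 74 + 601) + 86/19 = -63868/19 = -3361.47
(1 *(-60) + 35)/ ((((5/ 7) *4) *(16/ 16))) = -35/ 4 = -8.75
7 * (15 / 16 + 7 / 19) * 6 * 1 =8337 / 152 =54.85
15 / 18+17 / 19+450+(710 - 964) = 22541 / 114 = 197.73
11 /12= 0.92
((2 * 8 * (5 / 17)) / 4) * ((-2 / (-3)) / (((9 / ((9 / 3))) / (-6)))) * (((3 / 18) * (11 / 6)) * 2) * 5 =-4.79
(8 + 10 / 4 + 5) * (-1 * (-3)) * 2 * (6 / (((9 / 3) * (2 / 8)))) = 744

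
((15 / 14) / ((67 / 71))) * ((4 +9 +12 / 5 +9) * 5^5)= 40603125 / 469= 86573.83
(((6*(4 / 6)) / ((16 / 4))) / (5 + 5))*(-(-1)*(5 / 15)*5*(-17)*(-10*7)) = 595 / 3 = 198.33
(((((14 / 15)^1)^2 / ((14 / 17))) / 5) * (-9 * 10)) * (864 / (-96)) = 4284 / 25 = 171.36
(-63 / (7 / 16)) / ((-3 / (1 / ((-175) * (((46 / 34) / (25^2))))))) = -20400 / 161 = -126.71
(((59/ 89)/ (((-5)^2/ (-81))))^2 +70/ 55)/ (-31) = -10339871/ 54456875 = -0.19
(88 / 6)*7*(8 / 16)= 154 / 3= 51.33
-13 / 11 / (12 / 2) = -13 / 66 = -0.20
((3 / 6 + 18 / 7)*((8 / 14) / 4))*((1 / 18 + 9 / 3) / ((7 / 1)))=0.19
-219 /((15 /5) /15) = -1095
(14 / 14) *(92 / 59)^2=8464 / 3481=2.43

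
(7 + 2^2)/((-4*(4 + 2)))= -11/24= -0.46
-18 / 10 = -9 / 5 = -1.80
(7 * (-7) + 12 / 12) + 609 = 561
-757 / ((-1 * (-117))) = -757 / 117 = -6.47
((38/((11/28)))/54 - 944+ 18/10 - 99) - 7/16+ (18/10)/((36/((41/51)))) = -419998463/403920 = -1039.81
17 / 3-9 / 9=14 / 3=4.67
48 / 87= 16 / 29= 0.55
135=135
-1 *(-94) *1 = 94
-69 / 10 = -6.90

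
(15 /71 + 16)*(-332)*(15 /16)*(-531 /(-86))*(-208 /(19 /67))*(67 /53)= 88810057146330 /3074371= 28887228.36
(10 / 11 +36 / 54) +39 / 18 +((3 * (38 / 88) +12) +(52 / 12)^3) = 116909 / 1188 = 98.41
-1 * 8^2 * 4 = -256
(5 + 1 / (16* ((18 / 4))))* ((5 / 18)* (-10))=-9025 / 648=-13.93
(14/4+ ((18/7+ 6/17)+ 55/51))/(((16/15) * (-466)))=-26785/1774528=-0.02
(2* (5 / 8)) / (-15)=-1 / 12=-0.08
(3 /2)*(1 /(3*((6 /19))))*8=38 /3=12.67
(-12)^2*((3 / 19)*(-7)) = -3024 / 19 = -159.16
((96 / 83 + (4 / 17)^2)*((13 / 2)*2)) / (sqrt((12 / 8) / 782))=755872*sqrt(1173) / 71961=359.75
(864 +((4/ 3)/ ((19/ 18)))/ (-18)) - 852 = 680/ 57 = 11.93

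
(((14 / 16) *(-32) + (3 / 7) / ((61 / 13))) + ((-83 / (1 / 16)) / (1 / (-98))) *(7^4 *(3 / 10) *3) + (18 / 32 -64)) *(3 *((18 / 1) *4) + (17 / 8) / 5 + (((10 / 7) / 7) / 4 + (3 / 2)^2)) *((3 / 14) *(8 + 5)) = 160619278544762432967 / 937350400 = 171354574068.31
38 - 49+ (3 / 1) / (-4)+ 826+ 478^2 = 917193 / 4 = 229298.25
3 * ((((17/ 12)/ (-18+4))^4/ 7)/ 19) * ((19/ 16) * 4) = 0.00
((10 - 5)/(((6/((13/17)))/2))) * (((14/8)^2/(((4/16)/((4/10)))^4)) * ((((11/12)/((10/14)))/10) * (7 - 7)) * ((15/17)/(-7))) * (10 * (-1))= 0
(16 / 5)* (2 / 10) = 16 / 25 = 0.64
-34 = -34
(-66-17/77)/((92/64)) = -81584/1771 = -46.07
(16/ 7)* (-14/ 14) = -16/ 7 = -2.29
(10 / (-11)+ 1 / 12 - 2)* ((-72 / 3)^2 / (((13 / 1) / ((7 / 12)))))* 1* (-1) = 10444 / 143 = 73.03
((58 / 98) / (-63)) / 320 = -0.00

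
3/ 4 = 0.75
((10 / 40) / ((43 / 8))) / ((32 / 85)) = 85 / 688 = 0.12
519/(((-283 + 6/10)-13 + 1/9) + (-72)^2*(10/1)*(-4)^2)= 23355/37311512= 0.00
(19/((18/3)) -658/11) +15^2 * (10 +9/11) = 156911/66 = 2377.44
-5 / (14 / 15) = -75 / 14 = -5.36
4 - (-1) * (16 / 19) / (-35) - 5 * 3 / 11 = 19109 / 7315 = 2.61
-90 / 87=-30 / 29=-1.03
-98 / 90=-49 / 45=-1.09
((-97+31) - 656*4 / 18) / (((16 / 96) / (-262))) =998744 / 3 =332914.67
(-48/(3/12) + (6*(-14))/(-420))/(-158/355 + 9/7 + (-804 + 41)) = 476623/1893966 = 0.25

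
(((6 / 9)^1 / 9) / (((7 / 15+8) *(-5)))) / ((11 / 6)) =-0.00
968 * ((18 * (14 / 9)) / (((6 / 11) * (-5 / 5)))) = -149072 / 3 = -49690.67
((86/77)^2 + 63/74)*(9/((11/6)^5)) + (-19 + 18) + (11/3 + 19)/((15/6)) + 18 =14297450015273/529953615345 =26.98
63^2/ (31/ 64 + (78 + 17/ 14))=1778112/ 35705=49.80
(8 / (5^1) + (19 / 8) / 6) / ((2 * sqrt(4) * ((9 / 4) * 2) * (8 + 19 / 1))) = 479 / 116640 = 0.00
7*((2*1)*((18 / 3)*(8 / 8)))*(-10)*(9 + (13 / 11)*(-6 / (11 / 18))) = 2186.78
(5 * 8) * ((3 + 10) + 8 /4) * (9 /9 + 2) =1800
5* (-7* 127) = -4445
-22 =-22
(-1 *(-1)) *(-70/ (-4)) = 35/ 2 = 17.50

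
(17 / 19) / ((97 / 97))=17 / 19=0.89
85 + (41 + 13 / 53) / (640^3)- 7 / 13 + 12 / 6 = 7808221198209 / 90308608000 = 86.46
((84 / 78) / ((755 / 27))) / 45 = 42 / 49075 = 0.00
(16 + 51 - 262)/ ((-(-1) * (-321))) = 65/ 107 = 0.61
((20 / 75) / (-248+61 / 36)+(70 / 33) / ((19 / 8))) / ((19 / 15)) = 24797504 / 35210857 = 0.70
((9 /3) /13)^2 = 9 /169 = 0.05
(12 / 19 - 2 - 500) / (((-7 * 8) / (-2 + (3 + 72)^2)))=26782349 / 532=50342.76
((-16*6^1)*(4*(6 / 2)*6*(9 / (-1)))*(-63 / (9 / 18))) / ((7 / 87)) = -97417728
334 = 334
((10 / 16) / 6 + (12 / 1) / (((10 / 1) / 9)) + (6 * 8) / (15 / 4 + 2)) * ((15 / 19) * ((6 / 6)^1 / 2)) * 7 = 743897 / 13984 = 53.20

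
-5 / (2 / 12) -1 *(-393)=363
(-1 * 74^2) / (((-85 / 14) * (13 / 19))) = 1456616 / 1105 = 1318.20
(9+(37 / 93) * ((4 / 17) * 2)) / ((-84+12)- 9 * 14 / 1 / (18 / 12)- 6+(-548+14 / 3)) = -14525 / 1115132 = -0.01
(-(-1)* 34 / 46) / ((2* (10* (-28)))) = -0.00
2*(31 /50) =31 /25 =1.24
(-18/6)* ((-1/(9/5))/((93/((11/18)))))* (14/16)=385/40176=0.01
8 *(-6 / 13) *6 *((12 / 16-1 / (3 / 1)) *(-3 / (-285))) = -24 / 247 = -0.10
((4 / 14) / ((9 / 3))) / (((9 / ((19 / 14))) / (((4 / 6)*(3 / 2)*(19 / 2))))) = 361 / 2646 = 0.14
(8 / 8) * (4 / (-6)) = -2 / 3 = -0.67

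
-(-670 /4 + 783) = -1231 /2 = -615.50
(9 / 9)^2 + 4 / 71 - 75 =-5250 / 71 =-73.94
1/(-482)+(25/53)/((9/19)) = 228473/229914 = 0.99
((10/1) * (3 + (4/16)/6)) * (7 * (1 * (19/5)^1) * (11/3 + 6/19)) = 115997/36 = 3222.14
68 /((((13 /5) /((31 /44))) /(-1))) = -2635 /143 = -18.43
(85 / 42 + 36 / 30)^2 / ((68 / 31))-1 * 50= -135731801 / 2998800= -45.26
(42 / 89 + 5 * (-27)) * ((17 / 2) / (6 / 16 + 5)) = -814164 / 3827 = -212.74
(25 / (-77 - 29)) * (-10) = 125 / 53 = 2.36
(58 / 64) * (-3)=-87 / 32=-2.72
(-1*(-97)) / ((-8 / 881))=-85457 / 8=-10682.12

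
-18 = -18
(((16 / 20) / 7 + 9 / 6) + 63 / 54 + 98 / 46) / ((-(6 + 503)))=-0.01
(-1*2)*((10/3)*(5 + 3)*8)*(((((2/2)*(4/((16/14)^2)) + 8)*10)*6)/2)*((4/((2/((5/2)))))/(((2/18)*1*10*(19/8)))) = -5097600/19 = -268294.74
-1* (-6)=6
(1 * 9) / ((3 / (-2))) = -6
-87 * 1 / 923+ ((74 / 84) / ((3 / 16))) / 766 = -1962619 / 22271067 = -0.09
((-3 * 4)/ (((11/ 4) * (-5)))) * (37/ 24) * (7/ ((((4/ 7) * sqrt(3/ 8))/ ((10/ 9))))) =3626 * sqrt(6)/ 297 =29.91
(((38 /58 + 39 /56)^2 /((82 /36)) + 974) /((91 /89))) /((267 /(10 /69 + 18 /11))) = 685150034621 /107720161164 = 6.36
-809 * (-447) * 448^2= 72579182592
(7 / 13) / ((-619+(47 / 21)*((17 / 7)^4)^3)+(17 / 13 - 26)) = 2034669218547 / 353549885230126643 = 0.00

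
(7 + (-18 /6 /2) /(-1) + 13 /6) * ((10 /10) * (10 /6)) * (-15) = -800 /3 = -266.67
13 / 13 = 1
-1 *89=-89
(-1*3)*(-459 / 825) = 459 / 275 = 1.67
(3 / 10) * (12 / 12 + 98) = 297 / 10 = 29.70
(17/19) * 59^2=59177/19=3114.58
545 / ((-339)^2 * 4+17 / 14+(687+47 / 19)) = 144970 / 122459667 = 0.00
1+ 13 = 14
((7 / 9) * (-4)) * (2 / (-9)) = 56 / 81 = 0.69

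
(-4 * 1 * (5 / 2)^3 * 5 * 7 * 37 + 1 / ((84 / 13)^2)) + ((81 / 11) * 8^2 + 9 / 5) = -80464.40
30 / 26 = 15 / 13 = 1.15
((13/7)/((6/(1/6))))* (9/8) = 13/224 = 0.06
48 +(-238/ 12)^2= 15889/ 36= 441.36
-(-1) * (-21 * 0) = 0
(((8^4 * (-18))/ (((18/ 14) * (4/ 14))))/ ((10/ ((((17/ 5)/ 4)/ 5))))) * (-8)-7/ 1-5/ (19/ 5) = 64807642/ 2375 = 27287.43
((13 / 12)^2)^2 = 28561 / 20736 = 1.38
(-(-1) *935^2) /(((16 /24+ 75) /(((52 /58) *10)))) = 681895500 /6583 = 103584.31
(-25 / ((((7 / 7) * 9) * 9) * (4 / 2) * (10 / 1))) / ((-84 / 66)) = 55 / 4536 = 0.01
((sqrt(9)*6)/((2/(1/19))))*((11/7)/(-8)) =-99/1064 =-0.09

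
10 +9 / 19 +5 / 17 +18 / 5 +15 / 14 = 349081 / 22610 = 15.44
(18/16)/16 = 9/128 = 0.07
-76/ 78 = -38/ 39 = -0.97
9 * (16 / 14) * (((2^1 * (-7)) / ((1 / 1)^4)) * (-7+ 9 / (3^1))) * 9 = 5184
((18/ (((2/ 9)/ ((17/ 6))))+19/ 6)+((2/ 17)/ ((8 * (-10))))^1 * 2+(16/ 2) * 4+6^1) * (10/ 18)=276077/ 1836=150.37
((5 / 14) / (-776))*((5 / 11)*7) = -25 / 17072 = -0.00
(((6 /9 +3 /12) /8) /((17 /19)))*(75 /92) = 5225 /50048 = 0.10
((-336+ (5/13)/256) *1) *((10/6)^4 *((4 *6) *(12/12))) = -698876875/11232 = -62221.94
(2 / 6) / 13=1 / 39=0.03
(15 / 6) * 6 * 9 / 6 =45 / 2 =22.50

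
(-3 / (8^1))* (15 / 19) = -45 / 152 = -0.30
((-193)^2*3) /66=37249 /22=1693.14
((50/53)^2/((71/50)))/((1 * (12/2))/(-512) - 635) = -32000000/32421402157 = -0.00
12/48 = 1/4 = 0.25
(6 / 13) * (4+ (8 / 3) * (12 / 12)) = 3.08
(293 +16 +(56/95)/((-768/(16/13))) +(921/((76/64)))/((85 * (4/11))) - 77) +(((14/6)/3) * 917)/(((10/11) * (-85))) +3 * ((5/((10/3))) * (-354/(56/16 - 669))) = 314694630266/1257495525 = 250.26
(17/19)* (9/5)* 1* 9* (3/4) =4131/380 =10.87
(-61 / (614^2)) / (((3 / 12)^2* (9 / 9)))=-244 / 94249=-0.00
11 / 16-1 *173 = -2757 / 16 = -172.31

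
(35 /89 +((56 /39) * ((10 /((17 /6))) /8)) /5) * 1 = 10227 /19669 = 0.52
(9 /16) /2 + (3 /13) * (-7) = -1.33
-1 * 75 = -75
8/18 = 4/9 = 0.44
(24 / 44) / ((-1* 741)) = -2 / 2717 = -0.00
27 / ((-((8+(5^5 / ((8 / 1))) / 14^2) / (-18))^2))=-265531392 / 3031081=-87.60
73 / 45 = 1.62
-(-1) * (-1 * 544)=-544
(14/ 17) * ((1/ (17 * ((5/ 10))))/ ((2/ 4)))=56/ 289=0.19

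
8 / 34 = 4 / 17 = 0.24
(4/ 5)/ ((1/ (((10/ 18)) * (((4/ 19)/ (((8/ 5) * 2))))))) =5/ 171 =0.03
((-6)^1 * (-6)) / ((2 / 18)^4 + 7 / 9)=59049 / 1276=46.28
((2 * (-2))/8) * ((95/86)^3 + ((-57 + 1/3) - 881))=1786653403/3816336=468.16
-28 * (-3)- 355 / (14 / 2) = 233 / 7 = 33.29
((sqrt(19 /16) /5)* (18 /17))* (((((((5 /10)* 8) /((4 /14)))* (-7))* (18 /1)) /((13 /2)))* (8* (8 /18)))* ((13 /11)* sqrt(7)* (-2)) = 112896* sqrt(133) /935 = 1392.49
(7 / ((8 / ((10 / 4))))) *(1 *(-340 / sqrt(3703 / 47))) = -425 *sqrt(329) / 92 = -83.79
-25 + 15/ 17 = -410/ 17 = -24.12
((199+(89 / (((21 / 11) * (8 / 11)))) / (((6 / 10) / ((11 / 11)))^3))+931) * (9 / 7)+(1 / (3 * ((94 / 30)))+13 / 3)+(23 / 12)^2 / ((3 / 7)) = 1837994075 / 994896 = 1847.42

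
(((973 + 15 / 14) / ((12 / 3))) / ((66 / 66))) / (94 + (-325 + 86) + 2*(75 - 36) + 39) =-13637 / 1568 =-8.70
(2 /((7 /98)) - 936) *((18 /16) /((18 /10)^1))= -1135 /2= -567.50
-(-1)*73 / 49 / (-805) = -73 / 39445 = -0.00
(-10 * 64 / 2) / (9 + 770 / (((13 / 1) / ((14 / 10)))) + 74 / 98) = -50960 / 14759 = -3.45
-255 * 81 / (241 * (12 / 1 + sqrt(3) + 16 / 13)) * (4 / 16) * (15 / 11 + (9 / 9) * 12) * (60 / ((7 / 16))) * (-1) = 232770283200 / 77083127 - 17593102800 * sqrt(3) / 77083127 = 2624.42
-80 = -80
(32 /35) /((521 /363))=11616 /18235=0.64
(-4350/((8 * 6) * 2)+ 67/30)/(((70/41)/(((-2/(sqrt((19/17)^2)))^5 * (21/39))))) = 601875962443/2414196525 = 249.31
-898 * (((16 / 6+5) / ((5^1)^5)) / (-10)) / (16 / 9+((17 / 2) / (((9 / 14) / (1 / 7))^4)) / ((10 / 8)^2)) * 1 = 22585149 / 183610000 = 0.12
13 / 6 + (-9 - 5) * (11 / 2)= -449 / 6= -74.83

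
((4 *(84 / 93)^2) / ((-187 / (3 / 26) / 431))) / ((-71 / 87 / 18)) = 3174945984 / 165869561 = 19.14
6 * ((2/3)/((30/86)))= 11.47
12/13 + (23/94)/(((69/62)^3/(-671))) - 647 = -6677724671/8726913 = -765.19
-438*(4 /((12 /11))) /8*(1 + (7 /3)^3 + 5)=-405515 /108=-3754.77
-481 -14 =-495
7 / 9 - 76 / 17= -565 / 153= -3.69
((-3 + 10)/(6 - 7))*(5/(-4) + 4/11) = 6.20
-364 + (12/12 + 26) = -337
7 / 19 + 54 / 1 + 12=1261 / 19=66.37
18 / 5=3.60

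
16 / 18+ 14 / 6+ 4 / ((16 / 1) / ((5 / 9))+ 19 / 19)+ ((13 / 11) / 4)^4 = 16908480397 / 5026196736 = 3.36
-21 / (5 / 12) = -252 / 5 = -50.40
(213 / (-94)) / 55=-213 / 5170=-0.04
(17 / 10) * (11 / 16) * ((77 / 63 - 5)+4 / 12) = -5797 / 1440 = -4.03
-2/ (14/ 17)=-17/ 7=-2.43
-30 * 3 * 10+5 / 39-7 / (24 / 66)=-143383 / 156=-919.12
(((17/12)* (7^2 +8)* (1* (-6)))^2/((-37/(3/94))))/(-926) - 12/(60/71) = -900573937/64412560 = -13.98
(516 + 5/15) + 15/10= 3107/6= 517.83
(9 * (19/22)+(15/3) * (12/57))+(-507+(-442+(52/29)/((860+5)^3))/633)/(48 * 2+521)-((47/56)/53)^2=107999524696391957072138707/13496130645559844855496000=8.00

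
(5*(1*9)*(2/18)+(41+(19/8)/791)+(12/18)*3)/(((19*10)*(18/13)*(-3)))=-3948919/64925280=-0.06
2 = 2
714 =714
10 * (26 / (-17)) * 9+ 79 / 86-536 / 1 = -983529 / 1462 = -672.73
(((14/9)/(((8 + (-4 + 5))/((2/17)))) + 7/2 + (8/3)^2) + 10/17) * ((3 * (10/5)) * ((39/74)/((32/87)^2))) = 262.24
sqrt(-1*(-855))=29.24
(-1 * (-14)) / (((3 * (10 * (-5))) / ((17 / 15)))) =-119 / 1125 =-0.11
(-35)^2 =1225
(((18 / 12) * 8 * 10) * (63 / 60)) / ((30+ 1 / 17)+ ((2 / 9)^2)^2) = 14053662 / 3352943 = 4.19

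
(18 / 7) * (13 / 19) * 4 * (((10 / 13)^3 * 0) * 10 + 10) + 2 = 9626 / 133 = 72.38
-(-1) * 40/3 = 40/3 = 13.33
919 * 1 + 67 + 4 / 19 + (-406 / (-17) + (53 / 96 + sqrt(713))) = sqrt(713) + 31338079 / 31008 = 1037.35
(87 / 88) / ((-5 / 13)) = -1131 / 440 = -2.57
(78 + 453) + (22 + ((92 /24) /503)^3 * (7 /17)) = 258423354227801 /467311671144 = 553.00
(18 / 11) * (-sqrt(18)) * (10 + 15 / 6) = -675 * sqrt(2) / 11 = -86.78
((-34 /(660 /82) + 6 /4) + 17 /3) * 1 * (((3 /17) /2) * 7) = 6797 /3740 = 1.82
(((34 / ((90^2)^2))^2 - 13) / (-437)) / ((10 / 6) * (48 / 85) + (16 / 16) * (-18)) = -237833133524995087 / 136382773808250000000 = -0.00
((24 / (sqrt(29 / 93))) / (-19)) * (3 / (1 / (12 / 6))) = -144 * sqrt(2697) / 551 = -13.57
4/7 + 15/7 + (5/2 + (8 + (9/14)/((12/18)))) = 397/28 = 14.18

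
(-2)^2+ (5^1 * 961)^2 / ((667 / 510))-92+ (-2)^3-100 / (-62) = 365019723608 / 20677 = 17653417.98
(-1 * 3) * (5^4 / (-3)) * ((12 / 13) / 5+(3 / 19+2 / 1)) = 361625 / 247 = 1464.07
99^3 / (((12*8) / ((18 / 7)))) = 2910897 / 112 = 25990.15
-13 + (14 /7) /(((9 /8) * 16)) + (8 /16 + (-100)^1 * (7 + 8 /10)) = -14263 /18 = -792.39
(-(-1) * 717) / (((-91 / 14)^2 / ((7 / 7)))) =2868 / 169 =16.97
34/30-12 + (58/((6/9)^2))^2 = 17019.38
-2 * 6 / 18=-2 / 3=-0.67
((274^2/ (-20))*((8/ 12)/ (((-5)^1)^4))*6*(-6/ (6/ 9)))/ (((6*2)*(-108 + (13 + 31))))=-56307/ 200000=-0.28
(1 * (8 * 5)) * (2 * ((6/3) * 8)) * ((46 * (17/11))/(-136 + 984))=62560/583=107.31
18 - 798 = -780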